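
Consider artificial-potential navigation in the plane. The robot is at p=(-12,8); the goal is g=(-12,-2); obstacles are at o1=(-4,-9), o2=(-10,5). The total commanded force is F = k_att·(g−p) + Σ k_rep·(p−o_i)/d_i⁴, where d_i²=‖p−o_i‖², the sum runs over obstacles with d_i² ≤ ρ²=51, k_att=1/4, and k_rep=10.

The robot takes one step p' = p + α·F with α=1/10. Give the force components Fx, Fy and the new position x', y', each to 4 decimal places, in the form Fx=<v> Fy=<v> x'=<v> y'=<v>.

F_att = 1/4·(g−p) = 1/4·(0,-10) = (0.0000,-2.5000)
o1: d²=353 > ρ²=51 → inactive
o2: d²=13 ≤ ρ²=51; F_rep = 10·(-2,3)/13² = (-0.1183,0.1775)
F = F_att + ΣF_rep = (-0.1183,-2.3225)
p' = p + 1/10·F = (-12.0118,7.7678)

Fx=-0.1183 Fy=-2.3225 x'=-12.0118 y'=7.7678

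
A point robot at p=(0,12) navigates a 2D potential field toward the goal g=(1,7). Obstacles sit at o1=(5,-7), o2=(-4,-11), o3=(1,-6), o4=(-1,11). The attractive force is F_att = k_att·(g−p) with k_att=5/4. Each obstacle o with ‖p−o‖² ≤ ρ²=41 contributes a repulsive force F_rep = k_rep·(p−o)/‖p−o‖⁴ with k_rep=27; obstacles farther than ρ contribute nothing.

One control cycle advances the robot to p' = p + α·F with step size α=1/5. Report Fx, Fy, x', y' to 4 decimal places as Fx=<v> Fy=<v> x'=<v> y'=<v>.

Fx=8.0000 Fy=0.5000 x'=1.6000 y'=12.1000

F_att = 5/4·(g−p) = 5/4·(1,-5) = (1.2500,-6.2500)
o1: d²=386 > ρ²=41 → inactive
o2: d²=545 > ρ²=41 → inactive
o3: d²=325 > ρ²=41 → inactive
o4: d²=2 ≤ ρ²=41; F_rep = 27·(1,1)/2² = (6.7500,6.7500)
F = F_att + ΣF_rep = (8.0000,0.5000)
p' = p + 1/5·F = (1.6000,12.1000)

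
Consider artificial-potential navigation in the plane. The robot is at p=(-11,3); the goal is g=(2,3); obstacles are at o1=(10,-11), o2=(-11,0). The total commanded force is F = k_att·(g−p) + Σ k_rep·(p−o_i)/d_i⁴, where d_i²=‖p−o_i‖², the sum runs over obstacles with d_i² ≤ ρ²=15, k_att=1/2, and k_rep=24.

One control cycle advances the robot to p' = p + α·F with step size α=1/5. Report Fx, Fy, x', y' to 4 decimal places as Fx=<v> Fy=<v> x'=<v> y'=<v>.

F_att = 1/2·(g−p) = 1/2·(13,0) = (6.5000,0.0000)
o1: d²=637 > ρ²=15 → inactive
o2: d²=9 ≤ ρ²=15; F_rep = 24·(0,3)/9² = (0.0000,0.8889)
F = F_att + ΣF_rep = (6.5000,0.8889)
p' = p + 1/5·F = (-9.7000,3.1778)

Fx=6.5000 Fy=0.8889 x'=-9.7000 y'=3.1778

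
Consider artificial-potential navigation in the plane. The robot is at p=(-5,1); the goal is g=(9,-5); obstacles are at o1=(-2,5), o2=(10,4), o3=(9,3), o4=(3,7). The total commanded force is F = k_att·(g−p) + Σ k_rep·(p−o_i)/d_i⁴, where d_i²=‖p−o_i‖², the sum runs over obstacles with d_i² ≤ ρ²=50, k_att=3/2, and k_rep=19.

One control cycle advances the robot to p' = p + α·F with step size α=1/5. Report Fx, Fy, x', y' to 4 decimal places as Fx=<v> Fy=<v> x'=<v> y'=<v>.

Fx=20.9088 Fy=-9.1216 x'=-0.8182 y'=-0.8243

F_att = 3/2·(g−p) = 3/2·(14,-6) = (21.0000,-9.0000)
o1: d²=25 ≤ ρ²=50; F_rep = 19·(-3,-4)/25² = (-0.0912,-0.1216)
o2: d²=234 > ρ²=50 → inactive
o3: d²=200 > ρ²=50 → inactive
o4: d²=100 > ρ²=50 → inactive
F = F_att + ΣF_rep = (20.9088,-9.1216)
p' = p + 1/5·F = (-0.8182,-0.8243)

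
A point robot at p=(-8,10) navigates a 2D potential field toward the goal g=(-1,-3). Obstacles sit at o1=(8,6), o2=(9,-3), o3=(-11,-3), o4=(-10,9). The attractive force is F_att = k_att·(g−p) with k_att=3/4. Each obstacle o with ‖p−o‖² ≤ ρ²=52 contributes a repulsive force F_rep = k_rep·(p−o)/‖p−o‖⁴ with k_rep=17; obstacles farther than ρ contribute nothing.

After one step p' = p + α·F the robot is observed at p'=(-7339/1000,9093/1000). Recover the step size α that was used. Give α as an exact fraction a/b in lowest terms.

F_att = 3/4·(g−p) = 3/4·(7,-13) = (5.2500,-9.7500)
o1: d²=272 > ρ²=52 → inactive
o2: d²=458 > ρ²=52 → inactive
o3: d²=178 > ρ²=52 → inactive
o4: d²=5 ≤ ρ²=52; F_rep = 17·(2,1)/5² = (1.3600,0.6800)
F = F_att + ΣF_rep = (6.6100,-9.0700)
Δp = p'−p = (0.6610,-0.9070); α = Δx/Fx = (661/1000) / (661/100) = 1/10
check: Δy/Fy = (-907/1000) / (-907/100) = 1/10 ✓

α = 1/10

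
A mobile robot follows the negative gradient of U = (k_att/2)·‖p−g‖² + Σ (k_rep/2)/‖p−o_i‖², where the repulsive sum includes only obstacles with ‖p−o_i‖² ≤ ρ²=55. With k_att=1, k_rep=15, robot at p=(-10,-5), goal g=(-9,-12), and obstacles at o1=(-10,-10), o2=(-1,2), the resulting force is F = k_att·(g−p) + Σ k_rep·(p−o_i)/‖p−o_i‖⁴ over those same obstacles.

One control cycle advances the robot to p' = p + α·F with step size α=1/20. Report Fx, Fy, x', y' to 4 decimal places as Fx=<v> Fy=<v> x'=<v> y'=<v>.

Fx=1.0000 Fy=-6.8800 x'=-9.9500 y'=-5.3440

F_att = 1·(g−p) = 1·(1,-7) = (1.0000,-7.0000)
o1: d²=25 ≤ ρ²=55; F_rep = 15·(0,5)/25² = (0.0000,0.1200)
o2: d²=130 > ρ²=55 → inactive
F = F_att + ΣF_rep = (1.0000,-6.8800)
p' = p + 1/20·F = (-9.9500,-5.3440)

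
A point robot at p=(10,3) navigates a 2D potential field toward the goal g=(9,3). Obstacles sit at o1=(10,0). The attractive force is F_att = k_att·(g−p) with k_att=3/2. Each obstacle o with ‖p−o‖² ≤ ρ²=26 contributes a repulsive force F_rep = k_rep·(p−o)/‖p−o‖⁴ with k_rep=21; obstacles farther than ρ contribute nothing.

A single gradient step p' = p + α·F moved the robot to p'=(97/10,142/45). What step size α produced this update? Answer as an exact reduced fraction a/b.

α = 1/5

F_att = 3/2·(g−p) = 3/2·(-1,0) = (-1.5000,0.0000)
o1: d²=9 ≤ ρ²=26; F_rep = 21·(0,3)/9² = (0.0000,0.7778)
F = F_att + ΣF_rep = (-1.5000,0.7778)
Δp = p'−p = (-0.3000,0.1556); α = Δx/Fx = (-3/10) / (-3/2) = 1/5
check: Δy/Fy = (7/45) / (7/9) = 1/5 ✓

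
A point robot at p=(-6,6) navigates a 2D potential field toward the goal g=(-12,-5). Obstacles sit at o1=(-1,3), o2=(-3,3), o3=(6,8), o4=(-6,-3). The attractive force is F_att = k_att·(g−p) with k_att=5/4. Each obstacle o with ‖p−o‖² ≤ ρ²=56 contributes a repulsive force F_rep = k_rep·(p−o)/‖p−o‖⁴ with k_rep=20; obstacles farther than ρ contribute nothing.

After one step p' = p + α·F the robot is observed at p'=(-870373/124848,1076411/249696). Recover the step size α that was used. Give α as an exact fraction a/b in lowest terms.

F_att = 5/4·(g−p) = 5/4·(-6,-11) = (-7.5000,-13.7500)
o1: d²=34 ≤ ρ²=56; F_rep = 20·(-5,3)/34² = (-0.0865,0.0519)
o2: d²=18 ≤ ρ²=56; F_rep = 20·(-3,3)/18² = (-0.1852,0.1852)
o3: d²=148 > ρ²=56 → inactive
o4: d²=81 > ρ²=56 → inactive
F = F_att + ΣF_rep = (-7.7717,-13.5129)
Δp = p'−p = (-0.9715,-1.6891); α = Δx/Fx = (-121285/124848) / (-121285/15606) = 1/8
check: Δy/Fy = (-421765/249696) / (-421765/31212) = 1/8 ✓

α = 1/8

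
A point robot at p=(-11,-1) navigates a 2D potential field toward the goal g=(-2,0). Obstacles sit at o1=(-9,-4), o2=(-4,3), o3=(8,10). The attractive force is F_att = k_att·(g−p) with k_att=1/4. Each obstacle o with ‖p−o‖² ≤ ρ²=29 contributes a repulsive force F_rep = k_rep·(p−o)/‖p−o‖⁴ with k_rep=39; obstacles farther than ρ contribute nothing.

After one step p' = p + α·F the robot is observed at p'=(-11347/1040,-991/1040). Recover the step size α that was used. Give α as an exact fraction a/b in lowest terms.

F_att = 1/4·(g−p) = 1/4·(9,1) = (2.2500,0.2500)
o1: d²=13 ≤ ρ²=29; F_rep = 39·(-2,3)/13² = (-0.4615,0.6923)
o2: d²=65 > ρ²=29 → inactive
o3: d²=482 > ρ²=29 → inactive
F = F_att + ΣF_rep = (1.7885,0.9423)
Δp = p'−p = (0.0894,0.0471); α = Δx/Fx = (93/1040) / (93/52) = 1/20
check: Δy/Fy = (49/1040) / (49/52) = 1/20 ✓

α = 1/20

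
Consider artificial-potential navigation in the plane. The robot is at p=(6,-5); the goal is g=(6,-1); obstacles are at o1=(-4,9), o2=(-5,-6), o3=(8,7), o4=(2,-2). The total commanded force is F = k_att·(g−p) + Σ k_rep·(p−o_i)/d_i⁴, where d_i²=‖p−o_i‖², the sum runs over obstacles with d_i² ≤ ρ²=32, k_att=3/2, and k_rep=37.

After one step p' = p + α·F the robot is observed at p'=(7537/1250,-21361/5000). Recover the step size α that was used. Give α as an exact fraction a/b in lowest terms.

F_att = 3/2·(g−p) = 3/2·(0,4) = (0.0000,6.0000)
o1: d²=296 > ρ²=32 → inactive
o2: d²=122 > ρ²=32 → inactive
o3: d²=148 > ρ²=32 → inactive
o4: d²=25 ≤ ρ²=32; F_rep = 37·(4,-3)/25² = (0.2368,-0.1776)
F = F_att + ΣF_rep = (0.2368,5.8224)
Δp = p'−p = (0.0296,0.7278); α = Δx/Fx = (37/1250) / (148/625) = 1/8
check: Δy/Fy = (3639/5000) / (3639/625) = 1/8 ✓

α = 1/8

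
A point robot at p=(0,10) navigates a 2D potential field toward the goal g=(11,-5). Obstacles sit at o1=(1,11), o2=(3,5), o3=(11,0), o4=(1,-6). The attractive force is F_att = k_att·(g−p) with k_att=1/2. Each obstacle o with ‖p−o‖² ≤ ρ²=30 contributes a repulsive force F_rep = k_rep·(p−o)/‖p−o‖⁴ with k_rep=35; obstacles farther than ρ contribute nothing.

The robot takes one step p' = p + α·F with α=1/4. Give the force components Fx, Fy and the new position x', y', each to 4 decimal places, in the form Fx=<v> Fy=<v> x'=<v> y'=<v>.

Fx=-3.2500 Fy=-16.2500 x'=-0.8125 y'=5.9375

F_att = 1/2·(g−p) = 1/2·(11,-15) = (5.5000,-7.5000)
o1: d²=2 ≤ ρ²=30; F_rep = 35·(-1,-1)/2² = (-8.7500,-8.7500)
o2: d²=34 > ρ²=30 → inactive
o3: d²=221 > ρ²=30 → inactive
o4: d²=257 > ρ²=30 → inactive
F = F_att + ΣF_rep = (-3.2500,-16.2500)
p' = p + 1/4·F = (-0.8125,5.9375)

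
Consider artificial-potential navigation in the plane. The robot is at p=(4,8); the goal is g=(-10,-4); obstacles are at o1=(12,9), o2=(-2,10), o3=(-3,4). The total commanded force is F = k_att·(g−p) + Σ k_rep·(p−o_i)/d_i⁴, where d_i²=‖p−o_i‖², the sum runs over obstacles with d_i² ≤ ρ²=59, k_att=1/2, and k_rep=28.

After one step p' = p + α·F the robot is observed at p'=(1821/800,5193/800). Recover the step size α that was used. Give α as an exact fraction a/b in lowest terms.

F_att = 1/2·(g−p) = 1/2·(-14,-12) = (-7.0000,-6.0000)
o1: d²=65 > ρ²=59 → inactive
o2: d²=40 ≤ ρ²=59; F_rep = 28·(6,-2)/40² = (0.1050,-0.0350)
o3: d²=65 > ρ²=59 → inactive
F = F_att + ΣF_rep = (-6.8950,-6.0350)
Δp = p'−p = (-1.7237,-1.5088); α = Δx/Fx = (-1379/800) / (-1379/200) = 1/4
check: Δy/Fy = (-1207/800) / (-1207/200) = 1/4 ✓

α = 1/4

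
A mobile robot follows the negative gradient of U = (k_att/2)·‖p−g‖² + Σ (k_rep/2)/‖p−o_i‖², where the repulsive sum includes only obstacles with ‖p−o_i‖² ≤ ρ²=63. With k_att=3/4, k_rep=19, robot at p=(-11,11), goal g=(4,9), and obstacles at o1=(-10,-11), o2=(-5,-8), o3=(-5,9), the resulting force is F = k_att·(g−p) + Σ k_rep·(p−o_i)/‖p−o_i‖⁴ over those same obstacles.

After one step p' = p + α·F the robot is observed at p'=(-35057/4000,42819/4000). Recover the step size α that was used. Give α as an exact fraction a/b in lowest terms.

F_att = 3/4·(g−p) = 3/4·(15,-2) = (11.2500,-1.5000)
o1: d²=485 > ρ²=63 → inactive
o2: d²=397 > ρ²=63 → inactive
o3: d²=40 ≤ ρ²=63; F_rep = 19·(-6,2)/40² = (-0.0712,0.0238)
F = F_att + ΣF_rep = (11.1788,-1.4763)
Δp = p'−p = (2.2357,-0.2953); α = Δx/Fx = (8943/4000) / (8943/800) = 1/5
check: Δy/Fy = (-1181/4000) / (-1181/800) = 1/5 ✓

α = 1/5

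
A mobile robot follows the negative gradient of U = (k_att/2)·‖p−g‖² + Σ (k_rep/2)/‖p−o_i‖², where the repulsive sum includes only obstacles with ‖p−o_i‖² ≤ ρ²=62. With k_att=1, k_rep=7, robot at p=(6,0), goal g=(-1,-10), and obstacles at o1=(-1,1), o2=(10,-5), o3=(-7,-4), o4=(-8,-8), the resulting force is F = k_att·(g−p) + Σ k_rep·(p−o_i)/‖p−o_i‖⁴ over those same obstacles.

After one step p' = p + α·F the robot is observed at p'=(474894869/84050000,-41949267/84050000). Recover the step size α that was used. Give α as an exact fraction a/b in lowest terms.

F_att = 1·(g−p) = 1·(-7,-10) = (-7.0000,-10.0000)
o1: d²=50 ≤ ρ²=62; F_rep = 7·(7,-1)/50² = (0.0196,-0.0028)
o2: d²=41 ≤ ρ²=62; F_rep = 7·(-4,5)/41² = (-0.0167,0.0208)
o3: d²=185 > ρ²=62 → inactive
o4: d²=260 > ρ²=62 → inactive
F = F_att + ΣF_rep = (-6.9971,-9.9820)
Δp = p'−p = (-0.3499,-0.4991); α = Δx/Fx = (-29405131/84050000) / (-29405131/4202500) = 1/20
check: Δy/Fy = (-41949267/84050000) / (-41949267/4202500) = 1/20 ✓

α = 1/20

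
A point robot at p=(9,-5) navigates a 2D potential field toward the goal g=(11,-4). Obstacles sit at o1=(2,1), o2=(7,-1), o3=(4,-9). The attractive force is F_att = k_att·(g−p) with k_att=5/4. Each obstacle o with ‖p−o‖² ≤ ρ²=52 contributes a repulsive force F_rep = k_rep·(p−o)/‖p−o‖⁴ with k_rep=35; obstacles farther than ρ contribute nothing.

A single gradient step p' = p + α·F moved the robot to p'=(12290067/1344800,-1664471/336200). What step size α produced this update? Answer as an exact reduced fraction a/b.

F_att = 5/4·(g−p) = 5/4·(2,1) = (2.5000,1.2500)
o1: d²=85 > ρ²=52 → inactive
o2: d²=20 ≤ ρ²=52; F_rep = 35·(2,-4)/20² = (0.1750,-0.3500)
o3: d²=41 ≤ ρ²=52; F_rep = 35·(5,4)/41² = (0.1041,0.0833)
F = F_att + ΣF_rep = (2.7791,0.9833)
Δp = p'−p = (0.1390,0.0492); α = Δx/Fx = (186867/1344800) / (186867/67240) = 1/20
check: Δy/Fy = (16529/336200) / (16529/16810) = 1/20 ✓

α = 1/20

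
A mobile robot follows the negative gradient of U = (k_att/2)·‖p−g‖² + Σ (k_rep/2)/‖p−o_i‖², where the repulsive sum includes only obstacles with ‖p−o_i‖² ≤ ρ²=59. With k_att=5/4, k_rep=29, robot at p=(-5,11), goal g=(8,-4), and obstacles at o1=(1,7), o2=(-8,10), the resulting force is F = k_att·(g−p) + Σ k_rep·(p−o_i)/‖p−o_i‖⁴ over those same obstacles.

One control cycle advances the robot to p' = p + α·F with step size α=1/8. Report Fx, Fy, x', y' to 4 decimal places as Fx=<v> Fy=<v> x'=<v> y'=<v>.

Fx=17.0557 Fy=-18.4171 x'=-2.8680 y'=8.6979

F_att = 5/4·(g−p) = 5/4·(13,-15) = (16.2500,-18.7500)
o1: d²=52 ≤ ρ²=59; F_rep = 29·(-6,4)/52² = (-0.0643,0.0429)
o2: d²=10 ≤ ρ²=59; F_rep = 29·(3,1)/10² = (0.8700,0.2900)
F = F_att + ΣF_rep = (17.0557,-18.4171)
p' = p + 1/8·F = (-2.8680,8.6979)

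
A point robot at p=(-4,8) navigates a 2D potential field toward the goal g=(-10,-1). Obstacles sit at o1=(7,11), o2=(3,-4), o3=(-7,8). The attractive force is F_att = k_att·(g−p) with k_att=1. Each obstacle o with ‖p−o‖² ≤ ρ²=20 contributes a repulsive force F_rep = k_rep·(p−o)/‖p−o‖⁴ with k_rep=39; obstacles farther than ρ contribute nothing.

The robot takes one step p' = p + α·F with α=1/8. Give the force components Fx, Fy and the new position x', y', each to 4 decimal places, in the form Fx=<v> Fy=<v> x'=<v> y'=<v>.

Fx=-4.5556 Fy=-9.0000 x'=-4.5694 y'=6.8750

F_att = 1·(g−p) = 1·(-6,-9) = (-6.0000,-9.0000)
o1: d²=130 > ρ²=20 → inactive
o2: d²=193 > ρ²=20 → inactive
o3: d²=9 ≤ ρ²=20; F_rep = 39·(3,0)/9² = (1.4444,0.0000)
F = F_att + ΣF_rep = (-4.5556,-9.0000)
p' = p + 1/8·F = (-4.5694,6.8750)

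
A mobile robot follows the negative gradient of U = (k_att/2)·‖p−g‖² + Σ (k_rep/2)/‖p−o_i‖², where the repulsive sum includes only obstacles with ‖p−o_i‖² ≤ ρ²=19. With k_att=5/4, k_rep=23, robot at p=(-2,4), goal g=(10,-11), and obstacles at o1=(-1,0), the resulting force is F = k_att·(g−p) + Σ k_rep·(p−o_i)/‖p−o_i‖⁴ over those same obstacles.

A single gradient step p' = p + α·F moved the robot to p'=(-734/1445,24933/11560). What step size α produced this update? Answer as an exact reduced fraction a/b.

α = 1/10

F_att = 5/4·(g−p) = 5/4·(12,-15) = (15.0000,-18.7500)
o1: d²=17 ≤ ρ²=19; F_rep = 23·(-1,4)/17² = (-0.0796,0.3183)
F = F_att + ΣF_rep = (14.9204,-18.4317)
Δp = p'−p = (1.4920,-1.8432); α = Δx/Fx = (2156/1445) / (4312/289) = 1/10
check: Δy/Fy = (-21307/11560) / (-21307/1156) = 1/10 ✓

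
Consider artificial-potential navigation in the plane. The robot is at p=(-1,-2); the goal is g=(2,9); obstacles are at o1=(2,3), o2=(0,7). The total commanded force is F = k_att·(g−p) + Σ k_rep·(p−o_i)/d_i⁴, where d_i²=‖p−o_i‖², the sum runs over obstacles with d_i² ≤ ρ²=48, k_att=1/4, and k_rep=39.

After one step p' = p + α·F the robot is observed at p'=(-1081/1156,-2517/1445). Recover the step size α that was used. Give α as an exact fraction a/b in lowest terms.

α = 1/10

F_att = 1/4·(g−p) = 1/4·(3,11) = (0.7500,2.7500)
o1: d²=34 ≤ ρ²=48; F_rep = 39·(-3,-5)/34² = (-0.1012,-0.1687)
o2: d²=82 > ρ²=48 → inactive
F = F_att + ΣF_rep = (0.6488,2.5813)
Δp = p'−p = (0.0649,0.2581); α = Δx/Fx = (75/1156) / (375/578) = 1/10
check: Δy/Fy = (373/1445) / (746/289) = 1/10 ✓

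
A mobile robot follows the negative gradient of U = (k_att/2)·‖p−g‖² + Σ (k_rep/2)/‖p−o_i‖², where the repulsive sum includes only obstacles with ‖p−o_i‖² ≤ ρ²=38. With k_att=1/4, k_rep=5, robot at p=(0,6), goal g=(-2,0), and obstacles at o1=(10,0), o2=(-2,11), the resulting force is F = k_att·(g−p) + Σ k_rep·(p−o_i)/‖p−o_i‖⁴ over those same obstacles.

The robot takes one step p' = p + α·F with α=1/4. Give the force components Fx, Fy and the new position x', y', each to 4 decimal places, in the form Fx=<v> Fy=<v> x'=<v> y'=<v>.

Fx=-0.4881 Fy=-1.5297 x'=-0.1220 y'=5.6176

F_att = 1/4·(g−p) = 1/4·(-2,-6) = (-0.5000,-1.5000)
o1: d²=136 > ρ²=38 → inactive
o2: d²=29 ≤ ρ²=38; F_rep = 5·(2,-5)/29² = (0.0119,-0.0297)
F = F_att + ΣF_rep = (-0.4881,-1.5297)
p' = p + 1/4·F = (-0.1220,5.6176)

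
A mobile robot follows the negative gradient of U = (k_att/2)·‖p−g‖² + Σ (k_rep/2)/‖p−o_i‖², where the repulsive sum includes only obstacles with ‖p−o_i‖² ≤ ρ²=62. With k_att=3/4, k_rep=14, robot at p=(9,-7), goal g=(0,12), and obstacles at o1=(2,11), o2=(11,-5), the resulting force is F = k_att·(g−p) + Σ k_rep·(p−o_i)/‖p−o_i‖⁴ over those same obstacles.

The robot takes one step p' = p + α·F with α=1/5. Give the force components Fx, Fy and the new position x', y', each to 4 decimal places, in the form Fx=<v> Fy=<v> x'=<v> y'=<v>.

Fx=-7.1875 Fy=13.8125 x'=7.5625 y'=-4.2375

F_att = 3/4·(g−p) = 3/4·(-9,19) = (-6.7500,14.2500)
o1: d²=373 > ρ²=62 → inactive
o2: d²=8 ≤ ρ²=62; F_rep = 14·(-2,-2)/8² = (-0.4375,-0.4375)
F = F_att + ΣF_rep = (-7.1875,13.8125)
p' = p + 1/5·F = (7.5625,-4.2375)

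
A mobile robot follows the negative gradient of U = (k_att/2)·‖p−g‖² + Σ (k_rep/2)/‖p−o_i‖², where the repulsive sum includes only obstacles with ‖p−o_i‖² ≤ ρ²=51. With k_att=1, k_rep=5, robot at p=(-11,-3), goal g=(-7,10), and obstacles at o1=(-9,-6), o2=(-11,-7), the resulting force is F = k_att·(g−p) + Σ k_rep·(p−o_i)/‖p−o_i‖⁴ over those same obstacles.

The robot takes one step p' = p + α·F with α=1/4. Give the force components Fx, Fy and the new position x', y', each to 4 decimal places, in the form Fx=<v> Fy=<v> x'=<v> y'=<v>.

Fx=3.9408 Fy=13.1669 x'=-10.0148 y'=0.2917

F_att = 1·(g−p) = 1·(4,13) = (4.0000,13.0000)
o1: d²=13 ≤ ρ²=51; F_rep = 5·(-2,3)/13² = (-0.0592,0.0888)
o2: d²=16 ≤ ρ²=51; F_rep = 5·(0,4)/16² = (0.0000,0.0781)
F = F_att + ΣF_rep = (3.9408,13.1669)
p' = p + 1/4·F = (-10.0148,0.2917)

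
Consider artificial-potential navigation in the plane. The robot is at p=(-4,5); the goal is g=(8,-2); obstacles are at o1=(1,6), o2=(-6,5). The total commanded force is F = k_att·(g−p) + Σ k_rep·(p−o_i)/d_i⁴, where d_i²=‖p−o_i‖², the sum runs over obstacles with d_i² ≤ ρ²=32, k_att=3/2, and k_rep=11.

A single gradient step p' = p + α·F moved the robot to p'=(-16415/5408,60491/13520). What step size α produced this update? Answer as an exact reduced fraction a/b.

F_att = 3/2·(g−p) = 3/2·(12,-7) = (18.0000,-10.5000)
o1: d²=26 ≤ ρ²=32; F_rep = 11·(-5,-1)/26² = (-0.0814,-0.0163)
o2: d²=4 ≤ ρ²=32; F_rep = 11·(2,0)/4² = (1.3750,0.0000)
F = F_att + ΣF_rep = (19.2936,-10.5163)
Δp = p'−p = (0.9647,-0.5258); α = Δx/Fx = (5217/5408) / (26085/1352) = 1/20
check: Δy/Fy = (-7109/13520) / (-7109/676) = 1/20 ✓

α = 1/20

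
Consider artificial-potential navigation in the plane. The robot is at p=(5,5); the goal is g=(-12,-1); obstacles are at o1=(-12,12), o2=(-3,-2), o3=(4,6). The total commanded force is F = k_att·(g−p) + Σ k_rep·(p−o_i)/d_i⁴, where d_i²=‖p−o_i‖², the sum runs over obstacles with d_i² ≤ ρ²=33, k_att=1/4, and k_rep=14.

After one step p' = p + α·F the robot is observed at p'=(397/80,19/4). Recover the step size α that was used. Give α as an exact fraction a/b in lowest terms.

α = 1/20

F_att = 1/4·(g−p) = 1/4·(-17,-6) = (-4.2500,-1.5000)
o1: d²=338 > ρ²=33 → inactive
o2: d²=113 > ρ²=33 → inactive
o3: d²=2 ≤ ρ²=33; F_rep = 14·(1,-1)/2² = (3.5000,-3.5000)
F = F_att + ΣF_rep = (-0.7500,-5.0000)
Δp = p'−p = (-0.0375,-0.2500); α = Δx/Fx = (-3/80) / (-3/4) = 1/20
check: Δy/Fy = (-1/4) / (-5) = 1/20 ✓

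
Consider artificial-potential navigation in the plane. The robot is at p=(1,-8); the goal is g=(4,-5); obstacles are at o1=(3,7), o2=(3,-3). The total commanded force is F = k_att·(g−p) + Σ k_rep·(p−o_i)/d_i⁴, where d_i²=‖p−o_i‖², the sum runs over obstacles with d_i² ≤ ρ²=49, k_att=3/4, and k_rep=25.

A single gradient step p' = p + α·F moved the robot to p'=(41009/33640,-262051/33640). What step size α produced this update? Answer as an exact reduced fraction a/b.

α = 1/10

F_att = 3/4·(g−p) = 3/4·(3,3) = (2.2500,2.2500)
o1: d²=229 > ρ²=49 → inactive
o2: d²=29 ≤ ρ²=49; F_rep = 25·(-2,-5)/29² = (-0.0595,-0.1486)
F = F_att + ΣF_rep = (2.1905,2.1014)
Δp = p'−p = (0.2191,0.2101); α = Δx/Fx = (7369/33640) / (7369/3364) = 1/10
check: Δy/Fy = (7069/33640) / (7069/3364) = 1/10 ✓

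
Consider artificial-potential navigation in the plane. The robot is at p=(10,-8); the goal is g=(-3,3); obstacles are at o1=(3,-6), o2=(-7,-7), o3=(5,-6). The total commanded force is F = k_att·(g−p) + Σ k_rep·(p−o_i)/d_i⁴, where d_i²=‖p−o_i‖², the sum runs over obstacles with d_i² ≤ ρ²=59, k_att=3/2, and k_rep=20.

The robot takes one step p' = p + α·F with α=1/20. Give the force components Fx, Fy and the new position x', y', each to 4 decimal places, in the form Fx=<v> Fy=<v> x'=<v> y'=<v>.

F_att = 3/2·(g−p) = 3/2·(-13,11) = (-19.5000,16.5000)
o1: d²=53 ≤ ρ²=59; F_rep = 20·(7,-2)/53² = (0.0498,-0.0142)
o2: d²=290 > ρ²=59 → inactive
o3: d²=29 ≤ ρ²=59; F_rep = 20·(5,-2)/29² = (0.1189,-0.0476)
F = F_att + ΣF_rep = (-19.3313,16.4382)
p' = p + 1/20·F = (9.0334,-7.1781)

Fx=-19.3313 Fy=16.4382 x'=9.0334 y'=-7.1781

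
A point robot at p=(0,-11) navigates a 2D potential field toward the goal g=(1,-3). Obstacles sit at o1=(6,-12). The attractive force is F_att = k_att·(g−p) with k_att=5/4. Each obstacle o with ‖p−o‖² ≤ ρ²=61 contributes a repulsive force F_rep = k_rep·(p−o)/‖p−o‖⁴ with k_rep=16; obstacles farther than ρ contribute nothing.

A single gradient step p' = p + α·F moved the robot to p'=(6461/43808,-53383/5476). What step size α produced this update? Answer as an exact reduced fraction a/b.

α = 1/8

F_att = 5/4·(g−p) = 5/4·(1,8) = (1.2500,10.0000)
o1: d²=37 ≤ ρ²=61; F_rep = 16·(-6,1)/37² = (-0.0701,0.0117)
F = F_att + ΣF_rep = (1.1799,10.0117)
Δp = p'−p = (0.1475,1.2515); α = Δx/Fx = (6461/43808) / (6461/5476) = 1/8
check: Δy/Fy = (6853/5476) / (13706/1369) = 1/8 ✓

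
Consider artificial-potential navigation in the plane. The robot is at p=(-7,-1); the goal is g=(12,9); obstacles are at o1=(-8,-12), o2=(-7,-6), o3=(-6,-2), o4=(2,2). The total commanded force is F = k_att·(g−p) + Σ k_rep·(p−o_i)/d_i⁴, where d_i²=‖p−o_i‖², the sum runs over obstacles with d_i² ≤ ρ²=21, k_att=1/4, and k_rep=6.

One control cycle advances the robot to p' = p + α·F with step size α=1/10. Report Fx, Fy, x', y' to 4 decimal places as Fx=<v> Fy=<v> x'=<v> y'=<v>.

Fx=3.2500 Fy=4.0000 x'=-6.6750 y'=-0.6000

F_att = 1/4·(g−p) = 1/4·(19,10) = (4.7500,2.5000)
o1: d²=122 > ρ²=21 → inactive
o2: d²=25 > ρ²=21 → inactive
o3: d²=2 ≤ ρ²=21; F_rep = 6·(-1,1)/2² = (-1.5000,1.5000)
o4: d²=90 > ρ²=21 → inactive
F = F_att + ΣF_rep = (3.2500,4.0000)
p' = p + 1/10·F = (-6.6750,-0.6000)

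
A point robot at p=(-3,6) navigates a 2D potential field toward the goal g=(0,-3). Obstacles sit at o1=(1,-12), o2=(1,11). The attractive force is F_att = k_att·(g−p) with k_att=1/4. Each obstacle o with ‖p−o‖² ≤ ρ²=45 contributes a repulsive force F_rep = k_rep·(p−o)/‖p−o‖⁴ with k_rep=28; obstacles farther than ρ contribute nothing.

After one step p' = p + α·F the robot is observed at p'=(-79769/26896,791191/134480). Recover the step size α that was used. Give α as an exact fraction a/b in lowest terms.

F_att = 1/4·(g−p) = 1/4·(3,-9) = (0.7500,-2.2500)
o1: d²=340 > ρ²=45 → inactive
o2: d²=41 ≤ ρ²=45; F_rep = 28·(-4,-5)/41² = (-0.0666,-0.0833)
F = F_att + ΣF_rep = (0.6834,-2.3333)
Δp = p'−p = (0.0342,-0.1167); α = Δx/Fx = (919/26896) / (4595/6724) = 1/20
check: Δy/Fy = (-15689/134480) / (-15689/6724) = 1/20 ✓

α = 1/20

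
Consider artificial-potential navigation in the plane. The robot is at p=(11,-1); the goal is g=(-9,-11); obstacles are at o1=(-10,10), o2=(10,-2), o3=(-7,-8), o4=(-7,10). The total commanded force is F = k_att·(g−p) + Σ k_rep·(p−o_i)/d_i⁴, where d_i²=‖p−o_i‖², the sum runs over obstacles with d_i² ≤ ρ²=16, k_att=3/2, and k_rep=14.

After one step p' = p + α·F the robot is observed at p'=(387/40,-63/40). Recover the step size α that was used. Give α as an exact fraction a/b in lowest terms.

F_att = 3/2·(g−p) = 3/2·(-20,-10) = (-30.0000,-15.0000)
o1: d²=562 > ρ²=16 → inactive
o2: d²=2 ≤ ρ²=16; F_rep = 14·(1,1)/2² = (3.5000,3.5000)
o3: d²=373 > ρ²=16 → inactive
o4: d²=445 > ρ²=16 → inactive
F = F_att + ΣF_rep = (-26.5000,-11.5000)
Δp = p'−p = (-1.3250,-0.5750); α = Δx/Fx = (-53/40) / (-53/2) = 1/20
check: Δy/Fy = (-23/40) / (-23/2) = 1/20 ✓

α = 1/20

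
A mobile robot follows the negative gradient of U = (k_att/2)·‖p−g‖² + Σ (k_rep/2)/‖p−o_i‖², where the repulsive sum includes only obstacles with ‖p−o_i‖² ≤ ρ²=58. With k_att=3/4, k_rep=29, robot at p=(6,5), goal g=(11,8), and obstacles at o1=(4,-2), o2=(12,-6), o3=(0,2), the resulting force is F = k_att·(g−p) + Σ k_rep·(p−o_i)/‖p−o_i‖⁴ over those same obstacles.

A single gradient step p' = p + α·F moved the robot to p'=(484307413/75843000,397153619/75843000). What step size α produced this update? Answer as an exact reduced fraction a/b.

α = 1/10

F_att = 3/4·(g−p) = 3/4·(5,3) = (3.7500,2.2500)
o1: d²=53 ≤ ρ²=58; F_rep = 29·(2,7)/53² = (0.0206,0.0723)
o2: d²=157 > ρ²=58 → inactive
o3: d²=45 ≤ ρ²=58; F_rep = 29·(6,3)/45² = (0.0859,0.0430)
F = F_att + ΣF_rep = (3.8566,2.3652)
Δp = p'−p = (0.3857,0.2365); α = Δx/Fx = (29249413/75843000) / (29249413/7584300) = 1/10
check: Δy/Fy = (17938619/75843000) / (17938619/7584300) = 1/10 ✓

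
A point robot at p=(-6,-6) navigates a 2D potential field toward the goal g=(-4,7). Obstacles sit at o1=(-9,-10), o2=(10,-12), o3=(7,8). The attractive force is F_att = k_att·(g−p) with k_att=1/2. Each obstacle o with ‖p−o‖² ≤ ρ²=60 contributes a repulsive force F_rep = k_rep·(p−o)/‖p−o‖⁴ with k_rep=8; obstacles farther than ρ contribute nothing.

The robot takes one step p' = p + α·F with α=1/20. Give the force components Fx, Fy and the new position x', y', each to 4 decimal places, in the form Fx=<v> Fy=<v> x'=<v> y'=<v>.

F_att = 1/2·(g−p) = 1/2·(2,13) = (1.0000,6.5000)
o1: d²=25 ≤ ρ²=60; F_rep = 8·(3,4)/25² = (0.0384,0.0512)
o2: d²=292 > ρ²=60 → inactive
o3: d²=365 > ρ²=60 → inactive
F = F_att + ΣF_rep = (1.0384,6.5512)
p' = p + 1/20·F = (-5.9481,-5.6724)

Fx=1.0384 Fy=6.5512 x'=-5.9481 y'=-5.6724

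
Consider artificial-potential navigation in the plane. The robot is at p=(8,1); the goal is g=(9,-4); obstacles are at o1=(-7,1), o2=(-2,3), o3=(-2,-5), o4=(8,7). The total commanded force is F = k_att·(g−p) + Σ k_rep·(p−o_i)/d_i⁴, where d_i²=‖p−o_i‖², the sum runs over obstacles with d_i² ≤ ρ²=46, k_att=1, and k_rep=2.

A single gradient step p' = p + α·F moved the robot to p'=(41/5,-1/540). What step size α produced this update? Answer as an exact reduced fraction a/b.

F_att = 1·(g−p) = 1·(1,-5) = (1.0000,-5.0000)
o1: d²=225 > ρ²=46 → inactive
o2: d²=104 > ρ²=46 → inactive
o3: d²=136 > ρ²=46 → inactive
o4: d²=36 ≤ ρ²=46; F_rep = 2·(0,-6)/36² = (0.0000,-0.0093)
F = F_att + ΣF_rep = (1.0000,-5.0093)
Δp = p'−p = (0.2000,-1.0019); α = Δx/Fx = (1/5) / (1) = 1/5
check: Δy/Fy = (-541/540) / (-541/108) = 1/5 ✓

α = 1/5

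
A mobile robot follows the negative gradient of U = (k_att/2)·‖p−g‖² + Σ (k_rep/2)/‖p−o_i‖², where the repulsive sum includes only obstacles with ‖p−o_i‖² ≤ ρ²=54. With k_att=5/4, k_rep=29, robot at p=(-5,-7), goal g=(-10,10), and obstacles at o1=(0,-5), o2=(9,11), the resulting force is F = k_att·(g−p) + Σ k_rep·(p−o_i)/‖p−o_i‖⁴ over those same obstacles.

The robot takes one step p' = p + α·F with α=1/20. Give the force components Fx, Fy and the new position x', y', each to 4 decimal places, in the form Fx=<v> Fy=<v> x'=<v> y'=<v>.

F_att = 5/4·(g−p) = 5/4·(-5,17) = (-6.2500,21.2500)
o1: d²=29 ≤ ρ²=54; F_rep = 29·(-5,-2)/29² = (-0.1724,-0.0690)
o2: d²=520 > ρ²=54 → inactive
F = F_att + ΣF_rep = (-6.4224,21.1810)
p' = p + 1/20·F = (-5.3211,-5.9409)

Fx=-6.4224 Fy=21.1810 x'=-5.3211 y'=-5.9409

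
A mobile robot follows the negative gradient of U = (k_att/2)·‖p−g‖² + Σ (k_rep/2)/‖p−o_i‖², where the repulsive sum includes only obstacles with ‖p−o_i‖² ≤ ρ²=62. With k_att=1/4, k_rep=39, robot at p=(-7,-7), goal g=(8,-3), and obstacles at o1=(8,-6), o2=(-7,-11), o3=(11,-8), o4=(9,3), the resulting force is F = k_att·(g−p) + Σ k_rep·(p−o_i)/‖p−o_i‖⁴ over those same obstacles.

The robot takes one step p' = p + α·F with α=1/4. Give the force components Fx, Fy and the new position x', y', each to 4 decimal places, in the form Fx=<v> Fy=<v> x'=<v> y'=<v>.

F_att = 1/4·(g−p) = 1/4·(15,4) = (3.7500,1.0000)
o1: d²=226 > ρ²=62 → inactive
o2: d²=16 ≤ ρ²=62; F_rep = 39·(0,4)/16² = (0.0000,0.6094)
o3: d²=325 > ρ²=62 → inactive
o4: d²=356 > ρ²=62 → inactive
F = F_att + ΣF_rep = (3.7500,1.6094)
p' = p + 1/4·F = (-6.0625,-6.5977)

Fx=3.7500 Fy=1.6094 x'=-6.0625 y'=-6.5977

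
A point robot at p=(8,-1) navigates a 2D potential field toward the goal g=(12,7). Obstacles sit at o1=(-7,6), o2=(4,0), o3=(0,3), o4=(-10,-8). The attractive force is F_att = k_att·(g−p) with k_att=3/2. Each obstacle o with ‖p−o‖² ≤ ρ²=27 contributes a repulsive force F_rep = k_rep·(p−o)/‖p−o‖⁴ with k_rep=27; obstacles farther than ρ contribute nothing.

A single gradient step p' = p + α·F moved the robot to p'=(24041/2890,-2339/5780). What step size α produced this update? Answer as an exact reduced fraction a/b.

α = 1/20

F_att = 3/2·(g−p) = 3/2·(4,8) = (6.0000,12.0000)
o1: d²=274 > ρ²=27 → inactive
o2: d²=17 ≤ ρ²=27; F_rep = 27·(4,-1)/17² = (0.3737,-0.0934)
o3: d²=80 > ρ²=27 → inactive
o4: d²=373 > ρ²=27 → inactive
F = F_att + ΣF_rep = (6.3737,11.9066)
Δp = p'−p = (0.3187,0.5953); α = Δx/Fx = (921/2890) / (1842/289) = 1/20
check: Δy/Fy = (3441/5780) / (3441/289) = 1/20 ✓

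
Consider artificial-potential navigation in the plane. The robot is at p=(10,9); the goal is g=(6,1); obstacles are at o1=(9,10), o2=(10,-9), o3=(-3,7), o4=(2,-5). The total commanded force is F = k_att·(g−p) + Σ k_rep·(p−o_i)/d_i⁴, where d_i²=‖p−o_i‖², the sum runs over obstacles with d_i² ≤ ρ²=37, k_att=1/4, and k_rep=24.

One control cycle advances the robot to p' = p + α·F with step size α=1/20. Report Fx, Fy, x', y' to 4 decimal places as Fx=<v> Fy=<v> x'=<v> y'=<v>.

F_att = 1/4·(g−p) = 1/4·(-4,-8) = (-1.0000,-2.0000)
o1: d²=2 ≤ ρ²=37; F_rep = 24·(1,-1)/2² = (6.0000,-6.0000)
o2: d²=324 > ρ²=37 → inactive
o3: d²=173 > ρ²=37 → inactive
o4: d²=260 > ρ²=37 → inactive
F = F_att + ΣF_rep = (5.0000,-8.0000)
p' = p + 1/20·F = (10.2500,8.6000)

Fx=5.0000 Fy=-8.0000 x'=10.2500 y'=8.6000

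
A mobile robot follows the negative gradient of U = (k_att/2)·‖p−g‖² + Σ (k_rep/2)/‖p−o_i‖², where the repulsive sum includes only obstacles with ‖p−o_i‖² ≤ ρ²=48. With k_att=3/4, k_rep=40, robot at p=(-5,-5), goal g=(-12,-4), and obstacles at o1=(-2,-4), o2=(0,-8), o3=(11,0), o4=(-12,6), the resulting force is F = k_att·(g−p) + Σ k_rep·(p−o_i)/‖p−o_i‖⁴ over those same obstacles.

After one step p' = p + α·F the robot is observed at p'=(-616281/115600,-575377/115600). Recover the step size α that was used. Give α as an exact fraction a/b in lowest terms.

F_att = 3/4·(g−p) = 3/4·(-7,1) = (-5.2500,0.7500)
o1: d²=10 ≤ ρ²=48; F_rep = 40·(-3,-1)/10² = (-1.2000,-0.4000)
o2: d²=34 ≤ ρ²=48; F_rep = 40·(-5,3)/34² = (-0.1730,0.1038)
o3: d²=281 > ρ²=48 → inactive
o4: d²=170 > ρ²=48 → inactive
F = F_att + ΣF_rep = (-6.6230,0.4538)
Δp = p'−p = (-0.3312,0.0227); α = Δx/Fx = (-38281/115600) / (-38281/5780) = 1/20
check: Δy/Fy = (2623/115600) / (2623/5780) = 1/20 ✓

α = 1/20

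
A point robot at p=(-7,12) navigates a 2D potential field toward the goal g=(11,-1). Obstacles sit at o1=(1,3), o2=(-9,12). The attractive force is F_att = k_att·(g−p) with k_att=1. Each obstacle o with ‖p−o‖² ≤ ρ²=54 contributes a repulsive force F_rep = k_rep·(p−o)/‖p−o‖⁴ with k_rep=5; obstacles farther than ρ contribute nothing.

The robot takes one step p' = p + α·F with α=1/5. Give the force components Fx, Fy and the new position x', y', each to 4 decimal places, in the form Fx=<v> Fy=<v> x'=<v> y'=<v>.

Fx=18.6250 Fy=-13.0000 x'=-3.2750 y'=9.4000

F_att = 1·(g−p) = 1·(18,-13) = (18.0000,-13.0000)
o1: d²=145 > ρ²=54 → inactive
o2: d²=4 ≤ ρ²=54; F_rep = 5·(2,0)/4² = (0.6250,0.0000)
F = F_att + ΣF_rep = (18.6250,-13.0000)
p' = p + 1/5·F = (-3.2750,9.4000)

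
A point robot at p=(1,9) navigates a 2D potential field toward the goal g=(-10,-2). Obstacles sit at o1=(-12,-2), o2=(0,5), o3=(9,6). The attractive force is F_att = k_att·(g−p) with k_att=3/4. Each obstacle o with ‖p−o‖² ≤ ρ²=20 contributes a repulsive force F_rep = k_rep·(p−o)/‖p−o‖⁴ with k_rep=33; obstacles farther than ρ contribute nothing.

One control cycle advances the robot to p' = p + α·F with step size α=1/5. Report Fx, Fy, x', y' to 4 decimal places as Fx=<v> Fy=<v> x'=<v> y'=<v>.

Fx=-8.1358 Fy=-7.7933 x'=-0.6272 y'=7.4413

F_att = 3/4·(g−p) = 3/4·(-11,-11) = (-8.2500,-8.2500)
o1: d²=290 > ρ²=20 → inactive
o2: d²=17 ≤ ρ²=20; F_rep = 33·(1,4)/17² = (0.1142,0.4567)
o3: d²=73 > ρ²=20 → inactive
F = F_att + ΣF_rep = (-8.1358,-7.7933)
p' = p + 1/5·F = (-0.6272,7.4413)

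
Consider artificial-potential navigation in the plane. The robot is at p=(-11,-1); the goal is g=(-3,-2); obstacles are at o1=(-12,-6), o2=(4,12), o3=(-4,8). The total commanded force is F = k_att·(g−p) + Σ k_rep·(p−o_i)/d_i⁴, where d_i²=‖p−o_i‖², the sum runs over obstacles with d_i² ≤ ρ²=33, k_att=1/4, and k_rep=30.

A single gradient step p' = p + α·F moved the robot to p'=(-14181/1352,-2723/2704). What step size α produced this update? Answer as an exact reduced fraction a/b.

α = 1/4

F_att = 1/4·(g−p) = 1/4·(8,-1) = (2.0000,-0.2500)
o1: d²=26 ≤ ρ²=33; F_rep = 30·(1,5)/26² = (0.0444,0.2219)
o2: d²=394 > ρ²=33 → inactive
o3: d²=130 > ρ²=33 → inactive
F = F_att + ΣF_rep = (2.0444,-0.0281)
Δp = p'−p = (0.5111,-0.0070); α = Δx/Fx = (691/1352) / (691/338) = 1/4
check: Δy/Fy = (-19/2704) / (-19/676) = 1/4 ✓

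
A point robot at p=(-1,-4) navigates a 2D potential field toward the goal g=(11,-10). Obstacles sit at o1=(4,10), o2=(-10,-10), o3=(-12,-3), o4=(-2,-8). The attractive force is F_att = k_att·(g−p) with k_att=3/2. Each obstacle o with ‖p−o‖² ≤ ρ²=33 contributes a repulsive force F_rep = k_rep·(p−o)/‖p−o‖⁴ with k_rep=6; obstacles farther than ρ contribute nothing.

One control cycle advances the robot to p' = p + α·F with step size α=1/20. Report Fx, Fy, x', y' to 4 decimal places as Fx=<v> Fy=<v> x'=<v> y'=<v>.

Fx=18.0208 Fy=-8.9170 x'=-0.0990 y'=-4.4458

F_att = 3/2·(g−p) = 3/2·(12,-6) = (18.0000,-9.0000)
o1: d²=221 > ρ²=33 → inactive
o2: d²=117 > ρ²=33 → inactive
o3: d²=122 > ρ²=33 → inactive
o4: d²=17 ≤ ρ²=33; F_rep = 6·(1,4)/17² = (0.0208,0.0830)
F = F_att + ΣF_rep = (18.0208,-8.9170)
p' = p + 1/20·F = (-0.0990,-4.4458)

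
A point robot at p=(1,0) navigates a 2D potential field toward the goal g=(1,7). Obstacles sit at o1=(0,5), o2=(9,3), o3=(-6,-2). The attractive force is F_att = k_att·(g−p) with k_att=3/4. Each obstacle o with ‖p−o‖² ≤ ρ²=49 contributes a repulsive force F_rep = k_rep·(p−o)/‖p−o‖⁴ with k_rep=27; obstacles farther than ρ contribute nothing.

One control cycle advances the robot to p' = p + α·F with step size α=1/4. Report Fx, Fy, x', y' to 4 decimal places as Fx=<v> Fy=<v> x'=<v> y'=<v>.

F_att = 3/4·(g−p) = 3/4·(0,7) = (0.0000,5.2500)
o1: d²=26 ≤ ρ²=49; F_rep = 27·(1,-5)/26² = (0.0399,-0.1997)
o2: d²=73 > ρ²=49 → inactive
o3: d²=53 > ρ²=49 → inactive
F = F_att + ΣF_rep = (0.0399,5.0503)
p' = p + 1/4·F = (1.0100,1.2626)

Fx=0.0399 Fy=5.0503 x'=1.0100 y'=1.2626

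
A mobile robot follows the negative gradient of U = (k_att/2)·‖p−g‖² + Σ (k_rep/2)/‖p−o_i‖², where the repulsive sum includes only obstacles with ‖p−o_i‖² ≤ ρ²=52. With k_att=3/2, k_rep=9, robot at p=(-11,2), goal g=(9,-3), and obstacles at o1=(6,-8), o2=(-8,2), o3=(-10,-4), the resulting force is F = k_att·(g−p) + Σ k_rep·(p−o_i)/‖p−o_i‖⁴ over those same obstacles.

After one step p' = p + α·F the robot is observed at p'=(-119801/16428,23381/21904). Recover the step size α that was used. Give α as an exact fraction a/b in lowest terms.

F_att = 3/2·(g−p) = 3/2·(20,-5) = (30.0000,-7.5000)
o1: d²=389 > ρ²=52 → inactive
o2: d²=9 ≤ ρ²=52; F_rep = 9·(-3,0)/9² = (-0.3333,0.0000)
o3: d²=37 ≤ ρ²=52; F_rep = 9·(-1,6)/37² = (-0.0066,0.0394)
F = F_att + ΣF_rep = (29.6601,-7.4606)
Δp = p'−p = (3.7075,-0.9326); α = Δx/Fx = (60907/16428) / (121814/4107) = 1/8
check: Δy/Fy = (-20427/21904) / (-20427/2738) = 1/8 ✓

α = 1/8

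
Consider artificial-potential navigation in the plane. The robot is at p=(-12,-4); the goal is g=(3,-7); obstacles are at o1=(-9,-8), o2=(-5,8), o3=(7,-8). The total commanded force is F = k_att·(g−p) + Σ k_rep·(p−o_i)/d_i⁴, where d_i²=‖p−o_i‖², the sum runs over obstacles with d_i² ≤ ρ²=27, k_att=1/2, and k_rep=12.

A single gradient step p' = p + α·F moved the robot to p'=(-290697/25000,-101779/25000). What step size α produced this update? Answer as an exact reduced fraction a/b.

α = 1/20

F_att = 1/2·(g−p) = 1/2·(15,-3) = (7.5000,-1.5000)
o1: d²=25 ≤ ρ²=27; F_rep = 12·(-3,4)/25² = (-0.0576,0.0768)
o2: d²=193 > ρ²=27 → inactive
o3: d²=377 > ρ²=27 → inactive
F = F_att + ΣF_rep = (7.4424,-1.4232)
Δp = p'−p = (0.3721,-0.0712); α = Δx/Fx = (9303/25000) / (9303/1250) = 1/20
check: Δy/Fy = (-1779/25000) / (-1779/1250) = 1/20 ✓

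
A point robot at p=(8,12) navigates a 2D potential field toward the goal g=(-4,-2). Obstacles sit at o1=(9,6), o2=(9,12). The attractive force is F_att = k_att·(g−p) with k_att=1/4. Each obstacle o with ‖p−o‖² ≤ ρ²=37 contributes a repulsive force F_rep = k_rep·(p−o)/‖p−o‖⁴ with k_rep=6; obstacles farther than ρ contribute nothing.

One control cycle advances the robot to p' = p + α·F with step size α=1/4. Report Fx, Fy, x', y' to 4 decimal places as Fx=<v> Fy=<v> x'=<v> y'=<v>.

Fx=-9.0044 Fy=-3.4737 x'=5.7489 y'=11.1316

F_att = 1/4·(g−p) = 1/4·(-12,-14) = (-3.0000,-3.5000)
o1: d²=37 ≤ ρ²=37; F_rep = 6·(-1,6)/37² = (-0.0044,0.0263)
o2: d²=1 ≤ ρ²=37; F_rep = 6·(-1,0)/1² = (-6.0000,0.0000)
F = F_att + ΣF_rep = (-9.0044,-3.4737)
p' = p + 1/4·F = (5.7489,11.1316)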